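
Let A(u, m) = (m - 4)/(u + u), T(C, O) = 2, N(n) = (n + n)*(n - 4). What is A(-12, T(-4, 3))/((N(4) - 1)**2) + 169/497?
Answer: 2525/5964 ≈ 0.42337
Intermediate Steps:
N(n) = 2*n*(-4 + n) (N(n) = (2*n)*(-4 + n) = 2*n*(-4 + n))
A(u, m) = (-4 + m)/(2*u) (A(u, m) = (-4 + m)/((2*u)) = (-4 + m)*(1/(2*u)) = (-4 + m)/(2*u))
A(-12, T(-4, 3))/((N(4) - 1)**2) + 169/497 = ((1/2)*(-4 + 2)/(-12))/((2*4*(-4 + 4) - 1)**2) + 169/497 = ((1/2)*(-1/12)*(-2))/((2*4*0 - 1)**2) + 169*(1/497) = 1/(12*((0 - 1)**2)) + 169/497 = 1/(12*((-1)**2)) + 169/497 = (1/12)/1 + 169/497 = (1/12)*1 + 169/497 = 1/12 + 169/497 = 2525/5964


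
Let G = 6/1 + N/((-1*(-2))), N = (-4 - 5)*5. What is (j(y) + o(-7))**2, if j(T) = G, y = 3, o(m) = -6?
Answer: 2025/4 ≈ 506.25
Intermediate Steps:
N = -45 (N = -9*5 = -45)
G = -33/2 (G = 6/1 - 45/((-1*(-2))) = 6*1 - 45/2 = 6 - 45*1/2 = 6 - 45/2 = -33/2 ≈ -16.500)
j(T) = -33/2
(j(y) + o(-7))**2 = (-33/2 - 6)**2 = (-45/2)**2 = 2025/4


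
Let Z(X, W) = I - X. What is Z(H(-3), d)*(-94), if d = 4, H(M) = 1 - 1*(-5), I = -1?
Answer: 658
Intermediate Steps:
H(M) = 6 (H(M) = 1 + 5 = 6)
Z(X, W) = -1 - X
Z(H(-3), d)*(-94) = (-1 - 1*6)*(-94) = (-1 - 6)*(-94) = -7*(-94) = 658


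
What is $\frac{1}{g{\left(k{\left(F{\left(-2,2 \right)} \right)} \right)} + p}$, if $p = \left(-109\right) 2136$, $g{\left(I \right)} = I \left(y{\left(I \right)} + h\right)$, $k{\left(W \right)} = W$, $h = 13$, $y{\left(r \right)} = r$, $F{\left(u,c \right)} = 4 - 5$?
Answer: $- \frac{1}{232836} \approx -4.2949 \cdot 10^{-6}$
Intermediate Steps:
$F{\left(u,c \right)} = -1$
$g{\left(I \right)} = I \left(13 + I\right)$ ($g{\left(I \right)} = I \left(I + 13\right) = I \left(13 + I\right)$)
$p = -232824$
$\frac{1}{g{\left(k{\left(F{\left(-2,2 \right)} \right)} \right)} + p} = \frac{1}{- (13 - 1) - 232824} = \frac{1}{\left(-1\right) 12 - 232824} = \frac{1}{-12 - 232824} = \frac{1}{-232836} = - \frac{1}{232836}$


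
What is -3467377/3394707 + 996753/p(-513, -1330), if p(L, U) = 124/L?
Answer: -1735830520163071/420943668 ≈ -4.1237e+6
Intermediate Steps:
-3467377/3394707 + 996753/p(-513, -1330) = -3467377/3394707 + 996753/((124/(-513))) = -3467377*1/3394707 + 996753/((124*(-1/513))) = -3467377/3394707 + 996753/(-124/513) = -3467377/3394707 + 996753*(-513/124) = -3467377/3394707 - 511334289/124 = -1735830520163071/420943668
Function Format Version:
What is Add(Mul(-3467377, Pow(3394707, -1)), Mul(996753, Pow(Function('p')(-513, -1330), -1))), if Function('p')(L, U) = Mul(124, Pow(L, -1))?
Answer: Rational(-1735830520163071, 420943668) ≈ -4.1237e+6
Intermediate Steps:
Add(Mul(-3467377, Pow(3394707, -1)), Mul(996753, Pow(Function('p')(-513, -1330), -1))) = Add(Mul(-3467377, Pow(3394707, -1)), Mul(996753, Pow(Mul(124, Pow(-513, -1)), -1))) = Add(Mul(-3467377, Rational(1, 3394707)), Mul(996753, Pow(Mul(124, Rational(-1, 513)), -1))) = Add(Rational(-3467377, 3394707), Mul(996753, Pow(Rational(-124, 513), -1))) = Add(Rational(-3467377, 3394707), Mul(996753, Rational(-513, 124))) = Add(Rational(-3467377, 3394707), Rational(-511334289, 124)) = Rational(-1735830520163071, 420943668)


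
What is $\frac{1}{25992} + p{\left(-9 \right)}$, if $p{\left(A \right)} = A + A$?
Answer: $- \frac{467855}{25992} \approx -18.0$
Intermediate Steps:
$p{\left(A \right)} = 2 A$
$\frac{1}{25992} + p{\left(-9 \right)} = \frac{1}{25992} + 2 \left(-9\right) = \frac{1}{25992} - 18 = - \frac{467855}{25992}$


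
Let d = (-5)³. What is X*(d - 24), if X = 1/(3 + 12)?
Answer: -149/15 ≈ -9.9333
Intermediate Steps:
d = -125
X = 1/15 ≈ 0.066667
X*(d - 24) = (-125 - 24)/15 = (1/15)*(-149) = -149/15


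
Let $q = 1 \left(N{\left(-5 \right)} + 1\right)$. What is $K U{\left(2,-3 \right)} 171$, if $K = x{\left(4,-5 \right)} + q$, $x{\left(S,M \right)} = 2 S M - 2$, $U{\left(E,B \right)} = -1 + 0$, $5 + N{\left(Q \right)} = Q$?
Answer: $8721$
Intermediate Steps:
$N{\left(Q \right)} = -5 + Q$
$U{\left(E,B \right)} = -1$
$x{\left(S,M \right)} = -2 + 2 M S$ ($x{\left(S,M \right)} = 2 M S - 2 = -2 + 2 M S$)
$q = -9$ ($q = 1 \left(\left(-5 - 5\right) + 1\right) = 1 \left(-10 + 1\right) = 1 \left(-9\right) = -9$)
$K = -51$ ($K = \left(-2 + 2 \left(-5\right) 4\right) - 9 = \left(-2 - 40\right) - 9 = -42 - 9 = -51$)
$K U{\left(2,-3 \right)} 171 = - 51 \left(\left(-1\right) 171\right) = \left(-51\right) \left(-171\right) = 8721$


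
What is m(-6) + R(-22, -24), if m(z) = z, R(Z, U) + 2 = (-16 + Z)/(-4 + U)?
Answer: -93/14 ≈ -6.6429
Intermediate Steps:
R(Z, U) = -2 + (-16 + Z)/(-4 + U)
m(-6) + R(-22, -24) = -6 + (-8 - 22 - 2*(-24))/(-4 - 24) = -6 + (-8 - 22 + 48)/(-28) = -6 - 1/28*18 = -6 - 9/14 = -93/14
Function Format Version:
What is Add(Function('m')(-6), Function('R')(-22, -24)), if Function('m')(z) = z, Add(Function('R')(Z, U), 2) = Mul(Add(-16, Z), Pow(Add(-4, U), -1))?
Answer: Rational(-93, 14) ≈ -6.6429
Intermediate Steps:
Function('R')(Z, U) = Add(-2, Mul(Pow(Add(-4, U), -1), Add(-16, Z))) (Function('R')(Z, U) = Add(-2, Mul(Add(-16, Z), Pow(Add(-4, U), -1))) = Add(-2, Mul(Pow(Add(-4, U), -1), Add(-16, Z))))
Add(Function('m')(-6), Function('R')(-22, -24)) = Add(-6, Mul(Pow(Add(-4, -24), -1), Add(-8, -22, Mul(-2, -24)))) = Add(-6, Mul(Pow(-28, -1), Add(-8, -22, 48))) = Add(-6, Mul(Rational(-1, 28), 18)) = Add(-6, Rational(-9, 14)) = Rational(-93, 14)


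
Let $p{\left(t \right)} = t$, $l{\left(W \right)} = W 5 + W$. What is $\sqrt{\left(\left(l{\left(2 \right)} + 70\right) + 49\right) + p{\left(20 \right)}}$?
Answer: $\sqrt{151} \approx 12.288$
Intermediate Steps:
$l{\left(W \right)} = 6 W$ ($l{\left(W \right)} = 5 W + W = 6 W$)
$\sqrt{\left(\left(l{\left(2 \right)} + 70\right) + 49\right) + p{\left(20 \right)}} = \sqrt{\left(\left(6 \cdot 2 + 70\right) + 49\right) + 20} = \sqrt{\left(\left(12 + 70\right) + 49\right) + 20} = \sqrt{\left(82 + 49\right) + 20} = \sqrt{131 + 20} = \sqrt{151}$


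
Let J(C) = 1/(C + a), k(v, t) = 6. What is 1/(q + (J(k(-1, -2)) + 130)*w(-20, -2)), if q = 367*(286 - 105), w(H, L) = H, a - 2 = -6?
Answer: 1/63817 ≈ 1.5670e-5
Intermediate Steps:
a = -4 (a = 2 - 6 = -4)
J(C) = 1/(-4 + C) (J(C) = 1/(C - 4) = 1/(-4 + C))
q = 66427 (q = 367*181 = 66427)
1/(q + (J(k(-1, -2)) + 130)*w(-20, -2)) = 1/(66427 + (1/(-4 + 6) + 130)*(-20)) = 1/(66427 + (1/2 + 130)*(-20)) = 1/(66427 + (261/2)*(-20)) = 1/(66427 - 2610) = 1/63817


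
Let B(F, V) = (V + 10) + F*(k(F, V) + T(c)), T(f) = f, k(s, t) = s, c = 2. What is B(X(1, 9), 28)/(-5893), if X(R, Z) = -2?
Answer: -38/5893 ≈ -0.0064483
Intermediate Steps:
B(F, V) = 10 + V + F*(2 + F) (B(F, V) = (V + 10) + F*(F + 2) = (10 + V) + F*(2 + F) = 10 + V + F*(2 + F))
B(X(1, 9), 28)/(-5893) = (10 + 28 + (-2)² + 2*(-2))/(-5893) = (10 + 28 + 4 - 4)*(-1/5893) = 38*(-1/5893) = -38/5893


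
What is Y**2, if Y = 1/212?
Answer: 1/44944 ≈ 2.2250e-5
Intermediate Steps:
Y = 1/212 ≈ 0.0047170
Y**2 = (1/212)**2 = 1/44944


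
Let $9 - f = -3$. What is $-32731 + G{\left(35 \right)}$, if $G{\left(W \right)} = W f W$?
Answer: $-18031$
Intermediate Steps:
$f = 12$ ($f = 9 - -3 = 9 + 3 = 12$)
$G{\left(W \right)} = 12 W^{2}$ ($G{\left(W \right)} = W 12 W = 12 W W = 12 W^{2}$)
$-32731 + G{\left(35 \right)} = -32731 + 12 \cdot 35^{2} = -32731 + 12 \cdot 1225 = -32731 + 14700 = -18031$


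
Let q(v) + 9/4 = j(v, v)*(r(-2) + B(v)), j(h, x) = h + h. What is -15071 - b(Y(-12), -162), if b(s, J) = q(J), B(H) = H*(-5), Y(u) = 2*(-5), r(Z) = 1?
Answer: 990781/4 ≈ 2.4770e+5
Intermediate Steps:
j(h, x) = 2*h
Y(u) = -10
B(H) = -5*H
q(v) = -9/4 + 2*v*(1 - 5*v) (q(v) = -9/4 + (2*v)*(1 - 5*v) = -9/4 + 2*v*(1 - 5*v))
b(s, J) = -9/4 - 10*J**2 + 2*J
-15071 - b(Y(-12), -162) = -15071 - (-9/4 - 10*(-162)**2 + 2*(-162)) = -15071 - (-9/4 - 10*26244 - 324) = -15071 - (-9/4 - 262440 - 324) = -15071 - 1*(-1051065/4) = -15071 + 1051065/4 = 990781/4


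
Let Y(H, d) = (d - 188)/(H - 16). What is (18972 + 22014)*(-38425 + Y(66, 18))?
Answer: -7875132012/5 ≈ -1.5750e+9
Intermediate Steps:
Y(H, d) = (-188 + d)/(-16 + H)
(18972 + 22014)*(-38425 + Y(66, 18)) = (18972 + 22014)*(-38425 + (-188 + 18)/(-16 + 66)) = 40986*(-38425 - 170/50) = 40986*(-38425 + (1/50)*(-170)) = 40986*(-38425 - 17/5) = 40986*(-192142/5) = -7875132012/5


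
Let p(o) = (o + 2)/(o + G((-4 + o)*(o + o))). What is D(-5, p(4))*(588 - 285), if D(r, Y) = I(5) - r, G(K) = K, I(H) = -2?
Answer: 909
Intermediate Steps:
p(o) = (2 + o)/(o + 2*o*(-4 + o)) (p(o) = (o + 2)/(o + (-4 + o)*(o + o)) = (2 + o)/(o + (-4 + o)*(2*o)) = (2 + o)/(o + 2*o*(-4 + o)))
D(r, Y) = -2 - r
D(-5, p(4))*(588 - 285) = (-2 - 1*(-5))*(588 - 285) = (-2 + 5)*303 = 3*303 = 909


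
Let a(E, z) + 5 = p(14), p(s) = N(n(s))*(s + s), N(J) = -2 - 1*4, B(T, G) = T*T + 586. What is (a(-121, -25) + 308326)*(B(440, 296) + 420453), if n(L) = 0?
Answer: 189402851767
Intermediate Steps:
B(T, G) = 586 + T² (B(T, G) = T² + 586 = 586 + T²)
N(J) = -6 (N(J) = -2 - 4 = -6)
p(s) = -12*s (p(s) = -6*(s + s) = -12*s)
a(E, z) = -173 (a(E, z) = -5 - 12*14 = -5 - 168 = -173)
(a(-121, -25) + 308326)*(B(440, 296) + 420453) = (-173 + 308326)*((586 + 440²) + 420453) = 308153*((586 + 193600) + 420453) = 308153*(194186 + 420453) = 308153*614639 = 189402851767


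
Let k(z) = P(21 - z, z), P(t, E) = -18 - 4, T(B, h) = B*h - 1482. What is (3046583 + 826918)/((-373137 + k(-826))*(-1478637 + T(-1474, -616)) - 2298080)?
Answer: 1291167/71165008795 ≈ 1.8143e-5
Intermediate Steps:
T(B, h) = -1482 + B*h
P(t, E) = -22
k(z) = -22
(3046583 + 826918)/((-373137 + k(-826))*(-1478637 + T(-1474, -616)) - 2298080) = (3046583 + 826918)/((-373137 - 22)*(-1478637 + (-1482 - 1474*(-616))) - 2298080) = 3873501/(-373159*(-1478637 + (-1482 + 907984)) - 2298080) = 3873501/(-373159*(-1478637 + 906502) - 2298080) = 3873501/(-373159*(-572135) - 2298080) = 3873501/(213497324465 - 2298080) = 3873501/213495026385 = 3873501*(1/213495026385) = 1291167/71165008795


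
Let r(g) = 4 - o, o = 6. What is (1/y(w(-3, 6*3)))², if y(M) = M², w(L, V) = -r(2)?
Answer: 1/16 ≈ 0.062500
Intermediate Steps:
r(g) = -2 (r(g) = 4 - 1*6 = 4 - 6 = -2)
w(L, V) = 2 (w(L, V) = -1*(-2) = 2)
(1/y(w(-3, 6*3)))² = (1/(2²))² = (1/4)² = (¼)² = 1/16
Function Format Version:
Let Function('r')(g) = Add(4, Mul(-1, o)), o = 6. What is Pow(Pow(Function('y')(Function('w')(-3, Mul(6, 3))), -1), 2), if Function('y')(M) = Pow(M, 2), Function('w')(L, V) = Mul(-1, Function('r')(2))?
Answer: Rational(1, 16) ≈ 0.062500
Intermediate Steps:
Function('r')(g) = -2 (Function('r')(g) = Add(4, Mul(-1, 6)) = Add(4, -6) = -2)
Function('w')(L, V) = 2 (Function('w')(L, V) = Mul(-1, -2) = 2)
Pow(Pow(Function('y')(Function('w')(-3, Mul(6, 3))), -1), 2) = Pow(Pow(Pow(2, 2), -1), 2) = Pow(Pow(4, -1), 2) = Pow(Rational(1, 4), 2) = Rational(1, 16)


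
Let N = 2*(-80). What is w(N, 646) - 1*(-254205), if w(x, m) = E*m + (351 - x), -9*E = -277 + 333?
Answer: 2256268/9 ≈ 2.5070e+5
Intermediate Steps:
E = -56/9 (E = -(-277 + 333)/9 = -⅑*56 = -56/9 ≈ -6.2222)
N = -160
w(x, m) = 351 - x - 56*m/9 (w(x, m) = -56*m/9 + (351 - x) = 351 - x - 56*m/9)
w(N, 646) - 1*(-254205) = (351 - 1*(-160) - 56/9*646) - 1*(-254205) = (351 + 160 - 36176/9) + 254205 = -31577/9 + 254205 = 2256268/9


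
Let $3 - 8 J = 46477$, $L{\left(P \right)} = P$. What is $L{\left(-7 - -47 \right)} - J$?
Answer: $\frac{23397}{4} \approx 5849.3$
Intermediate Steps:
$J = - \frac{23237}{4}$ ($J = \frac{3}{8} - \frac{46477}{8} = - \frac{23237}{4} \approx -5809.3$)
$L{\left(-7 - -47 \right)} - J = \left(-7 - -47\right) - - \frac{23237}{4} = \left(-7 + 47\right) + \frac{23237}{4} = 40 + \frac{23237}{4} = \frac{23397}{4}$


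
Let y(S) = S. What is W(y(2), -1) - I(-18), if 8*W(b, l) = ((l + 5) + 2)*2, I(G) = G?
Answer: 39/2 ≈ 19.500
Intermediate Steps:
W(b, l) = 7/4 + l/4 (W(b, l) = (((l + 5) + 2)*2)/8 = (((5 + l) + 2)*2)/8 = ((7 + l)*2)/8 = (14 + 2*l)/8 = 7/4 + l/4)
W(y(2), -1) - I(-18) = (7/4 + (1/4)*(-1)) - 1*(-18) = (7/4 - 1/4) + 18 = 3/2 + 18 = 39/2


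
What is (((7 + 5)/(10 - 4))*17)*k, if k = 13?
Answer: 442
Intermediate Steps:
(((7 + 5)/(10 - 4))*17)*k = (((7 + 5)/(10 - 4))*17)*13 = ((12/6)*17)*13 = ((12*(1/6))*17)*13 = (2*17)*13 = 34*13 = 442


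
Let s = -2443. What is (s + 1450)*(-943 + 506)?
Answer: 433941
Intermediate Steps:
(s + 1450)*(-943 + 506) = (-2443 + 1450)*(-943 + 506) = -993*(-437) = 433941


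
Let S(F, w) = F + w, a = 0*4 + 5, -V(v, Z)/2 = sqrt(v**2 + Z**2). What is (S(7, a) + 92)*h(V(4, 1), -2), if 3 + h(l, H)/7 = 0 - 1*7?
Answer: -7280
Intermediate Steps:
V(v, Z) = -2*sqrt(Z**2 + v**2) (V(v, Z) = -2*sqrt(v**2 + Z**2) = -2*sqrt(Z**2 + v**2))
h(l, H) = -70 (h(l, H) = -21 + 7*(0 - 1*7) = -21 + 7*(0 - 7) = -21 + 7*(-7) = -21 - 49 = -70)
a = 5 (a = 0 + 5 = 5)
(S(7, a) + 92)*h(V(4, 1), -2) = ((7 + 5) + 92)*(-70) = (12 + 92)*(-70) = 104*(-70) = -7280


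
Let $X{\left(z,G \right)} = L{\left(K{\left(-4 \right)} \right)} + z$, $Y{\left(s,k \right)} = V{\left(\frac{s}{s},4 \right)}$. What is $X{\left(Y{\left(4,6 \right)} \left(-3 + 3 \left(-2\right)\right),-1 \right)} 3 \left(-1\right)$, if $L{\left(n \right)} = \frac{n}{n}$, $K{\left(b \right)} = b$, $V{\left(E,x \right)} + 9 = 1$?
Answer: $-219$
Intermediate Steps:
$V{\left(E,x \right)} = -8$ ($V{\left(E,x \right)} = -9 + 1 = -8$)
$Y{\left(s,k \right)} = -8$
$L{\left(n \right)} = 1$
$X{\left(z,G \right)} = 1 + z$
$X{\left(Y{\left(4,6 \right)} \left(-3 + 3 \left(-2\right)\right),-1 \right)} 3 \left(-1\right) = \left(1 - 8 \left(-3 + 3 \left(-2\right)\right)\right) 3 \left(-1\right) = \left(1 - 8 \left(-3 - 6\right)\right) 3 \left(-1\right) = \left(1 - -72\right) 3 \left(-1\right) = \left(1 + 72\right) 3 \left(-1\right) = 73 \cdot 3 \left(-1\right) = 219 \left(-1\right) = -219$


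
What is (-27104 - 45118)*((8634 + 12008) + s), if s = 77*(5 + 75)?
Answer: -1935694044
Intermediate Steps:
s = 6160 (s = 77*80 = 6160)
(-27104 - 45118)*((8634 + 12008) + s) = (-27104 - 45118)*((8634 + 12008) + 6160) = -72222*(20642 + 6160) = -72222*26802 = -1935694044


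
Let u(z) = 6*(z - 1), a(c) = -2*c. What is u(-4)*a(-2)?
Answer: -120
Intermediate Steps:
u(z) = -6 + 6*z (u(z) = 6*(-1 + z) = -6 + 6*z)
u(-4)*a(-2) = (-6 + 6*(-4))*(-2*(-2)) = (-6 - 24)*4 = -30*4 = -120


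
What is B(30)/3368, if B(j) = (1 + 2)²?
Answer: 9/3368 ≈ 0.0026722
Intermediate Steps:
B(j) = 9 (B(j) = 3² = 9)
B(30)/3368 = 9/3368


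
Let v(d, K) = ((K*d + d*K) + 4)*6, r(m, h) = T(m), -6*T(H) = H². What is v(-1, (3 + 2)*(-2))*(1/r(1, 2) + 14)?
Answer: 1152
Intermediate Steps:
T(H) = -H²/6
r(m, h) = -m²/6
v(d, K) = 24 + 12*K*d (v(d, K) = ((K*d + K*d) + 4)*6 = (2*K*d + 4)*6 = (4 + 2*K*d)*6 = 24 + 12*K*d)
v(-1, (3 + 2)*(-2))*(1/r(1, 2) + 14) = (24 + 12*((3 + 2)*(-2))*(-1))*(1/(-⅙*1²) + 14) = (24 + 12*(5*(-2))*(-1))*(1/(-⅙*1) + 14) = (24 + 12*(-10)*(-1))*(1/(-⅙) + 14) = (24 + 120)*(-6 + 14) = 144*8 = 1152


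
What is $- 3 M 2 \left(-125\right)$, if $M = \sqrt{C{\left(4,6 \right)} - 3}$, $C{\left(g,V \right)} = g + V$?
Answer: $750 \sqrt{7} \approx 1984.3$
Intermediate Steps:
$C{\left(g,V \right)} = V + g$
$M = \sqrt{7}$ ($M = \sqrt{\left(6 + 4\right) - 3} = \sqrt{10 - 3} = \sqrt{7} \approx 2.6458$)
$- 3 M 2 \left(-125\right) = - 3 \sqrt{7} \cdot 2 \left(-125\right) = - 6 \sqrt{7} \left(-125\right) = 750 \sqrt{7}$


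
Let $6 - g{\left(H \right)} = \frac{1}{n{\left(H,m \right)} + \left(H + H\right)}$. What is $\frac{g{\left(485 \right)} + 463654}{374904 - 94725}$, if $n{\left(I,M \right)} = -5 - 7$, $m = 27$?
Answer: $\frac{49354031}{29823498} \approx 1.6549$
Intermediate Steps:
$n{\left(I,M \right)} = -12$ ($n{\left(I,M \right)} = -5 - 7 = -12$)
$g{\left(H \right)} = 6 - \frac{1}{-12 + 2 H}$ ($g{\left(H \right)} = 6 - \frac{1}{-12 + \left(H + H\right)} = 6 - \frac{1}{-12 + 2 H}$)
$\frac{g{\left(485 \right)} + 463654}{374904 - 94725} = \frac{\frac{-73 + 12 \cdot 485}{2 \left(-6 + 485\right)} + 463654}{374904 - 94725} = \frac{\frac{-73 + 5820}{2 \cdot 479} + 463654}{280179} = \left(\frac{1}{2} \cdot \frac{1}{479} \cdot 5747 + 463654\right) \frac{1}{280179} = \left(\frac{5747}{958} + 463654\right) \frac{1}{280179} = \frac{444186279}{958} \cdot \frac{1}{280179} = \frac{49354031}{29823498}$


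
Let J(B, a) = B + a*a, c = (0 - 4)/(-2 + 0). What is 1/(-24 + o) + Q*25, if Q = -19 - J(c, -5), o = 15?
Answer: -10351/9 ≈ -1150.1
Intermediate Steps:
c = 2 (c = -4/(-2) = -4*(-½) = 2)
J(B, a) = B + a²
Q = -46 (Q = -19 - (2 + (-5)²) = -19 - (2 + 25) = -19 - 1*27 = -19 - 27 = -46)
1/(-24 + o) + Q*25 = 1/(-24 + 15) - 46*25 = 1/(-9) - 1150 = -⅑ - 1150 = -10351/9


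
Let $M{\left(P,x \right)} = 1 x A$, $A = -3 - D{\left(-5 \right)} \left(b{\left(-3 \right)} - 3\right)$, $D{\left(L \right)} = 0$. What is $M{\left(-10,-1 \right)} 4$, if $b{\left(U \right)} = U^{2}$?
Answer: $12$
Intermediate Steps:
$A = -3$ ($A = -3 - 0 \left(\left(-3\right)^{2} - 3\right) = -3 - 0 \left(9 - 3\right) = -3 - 0 \cdot 6 = -3 - 0 = -3 + 0 = -3$)
$M{\left(P,x \right)} = - 3 x$ ($M{\left(P,x \right)} = 1 x \left(-3\right) = x \left(-3\right) = - 3 x$)
$M{\left(-10,-1 \right)} 4 = \left(-3\right) \left(-1\right) 4 = 3 \cdot 4 = 12$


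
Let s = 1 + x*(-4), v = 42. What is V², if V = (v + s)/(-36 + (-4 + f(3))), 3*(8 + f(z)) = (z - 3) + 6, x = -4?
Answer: 3481/2116 ≈ 1.6451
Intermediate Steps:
f(z) = -7 + z/3 (f(z) = -8 + ((z - 3) + 6)/3 = -8 + ((-3 + z) + 6)/3 = -8 + (3 + z)/3 = -8 + (1 + z/3) = -7 + z/3)
s = 17 (s = 1 - 4*(-4) = 1 + 16 = 17)
V = -59/46 (V = (42 + 17)/(-36 + (-4 + (-7 + (⅓)*3))) = 59/(-36 + (-4 + (-7 + 1))) = 59/(-36 + (-4 - 6)) = 59/(-36 - 10) = 59/(-46) = 59*(-1/46) = -59/46 ≈ -1.2826)
V² = (-59/46)² = 3481/2116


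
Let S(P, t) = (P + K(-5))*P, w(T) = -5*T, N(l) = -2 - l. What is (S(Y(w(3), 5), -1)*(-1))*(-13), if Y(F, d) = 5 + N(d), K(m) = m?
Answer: 182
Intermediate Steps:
Y(F, d) = 3 - d (Y(F, d) = 5 + (-2 - d) = 3 - d)
S(P, t) = P*(-5 + P) (S(P, t) = (P - 5)*P = (-5 + P)*P = P*(-5 + P))
(S(Y(w(3), 5), -1)*(-1))*(-13) = (((3 - 1*5)*(-5 + (3 - 1*5)))*(-1))*(-13) = (((3 - 5)*(-5 + (3 - 5)))*(-1))*(-13) = (-2*(-5 - 2)*(-1))*(-13) = (-2*(-7)*(-1))*(-13) = (14*(-1))*(-13) = -14*(-13) = 182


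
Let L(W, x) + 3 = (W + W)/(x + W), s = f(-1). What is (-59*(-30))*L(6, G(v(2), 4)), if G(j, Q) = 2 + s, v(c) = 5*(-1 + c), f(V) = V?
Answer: -15930/7 ≈ -2275.7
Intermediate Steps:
v(c) = -5 + 5*c
s = -1
G(j, Q) = 1 (G(j, Q) = 2 - 1 = 1)
L(W, x) = -3 + 2*W/(W + x) (L(W, x) = -3 + (W + W)/(x + W) = -3 + (2*W)/(W + x) = -3 + 2*W/(W + x))
(-59*(-30))*L(6, G(v(2), 4)) = (-59*(-30))*((-1*6 - 3*1)/(6 + 1)) = 1770*((-6 - 3)/7) = 1770*((⅐)*(-9)) = 1770*(-9/7) = -15930/7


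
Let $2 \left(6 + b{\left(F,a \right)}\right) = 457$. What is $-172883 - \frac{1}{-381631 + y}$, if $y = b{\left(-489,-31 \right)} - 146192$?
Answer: $- \frac{182426314481}{1055201} \approx -1.7288 \cdot 10^{5}$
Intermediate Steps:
$b{\left(F,a \right)} = \frac{445}{2}$ ($b{\left(F,a \right)} = -6 + \frac{1}{2} \cdot 457 = -6 + \frac{457}{2} = \frac{445}{2}$)
$y = - \frac{291939}{2}$ ($y = \frac{445}{2} - 146192 = - \frac{291939}{2} \approx -1.4597 \cdot 10^{5}$)
$-172883 - \frac{1}{-381631 + y} = -172883 - \frac{1}{-381631 - \frac{291939}{2}} = -172883 - \frac{1}{- \frac{1055201}{2}} = -172883 - - \frac{2}{1055201} = -172883 + \frac{2}{1055201} = - \frac{182426314481}{1055201}$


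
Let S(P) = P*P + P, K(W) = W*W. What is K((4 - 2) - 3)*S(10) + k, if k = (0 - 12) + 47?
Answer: 145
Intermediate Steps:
K(W) = W**2
S(P) = P + P**2 (S(P) = P**2 + P = P + P**2)
k = 35 (k = -12 + 47 = 35)
K((4 - 2) - 3)*S(10) + k = ((4 - 2) - 3)**2*(10*(1 + 10)) + 35 = (2 - 3)**2*(10*11) + 35 = (-1)**2*110 + 35 = 1*110 + 35 = 110 + 35 = 145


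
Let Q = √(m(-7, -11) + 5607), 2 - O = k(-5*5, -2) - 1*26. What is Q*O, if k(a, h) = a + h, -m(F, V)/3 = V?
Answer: 110*√1410 ≈ 4130.5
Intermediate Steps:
m(F, V) = -3*V
O = 55 (O = 2 - ((-5*5 - 2) - 1*26) = 2 - ((-25 - 2) - 26) = 2 - (-27 - 26) = 2 - 1*(-53) = 2 + 53 = 55)
Q = 2*√1410 (Q = √(-3*(-11) + 5607) = √(33 + 5607) = √5640 = 2*√1410 ≈ 75.100)
Q*O = (2*√1410)*55 = 110*√1410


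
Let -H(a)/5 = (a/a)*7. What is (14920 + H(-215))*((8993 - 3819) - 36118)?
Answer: -460601440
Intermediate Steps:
H(a) = -35 (H(a) = -5*a/a*7 = -5*7 = -35)
(14920 + H(-215))*((8993 - 3819) - 36118) = (14920 - 35)*((8993 - 3819) - 36118) = 14885*(5174 - 36118) = 14885*(-30944) = -460601440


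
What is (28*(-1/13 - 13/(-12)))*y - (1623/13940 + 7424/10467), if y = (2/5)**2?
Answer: 34930248907/9484148700 ≈ 3.6830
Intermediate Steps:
y = 4/25 (y = (2*(1/5))**2 = (2/5)**2 = 4/25 ≈ 0.16000)
(28*(-1/13 - 13/(-12)))*y - (1623/13940 + 7424/10467) = (28*(-1/13 - 13/(-12)))*(4/25) - (1623/13940 + 7424/10467) = (28*(-1*1/13 - 13*(-1/12)))*(4/25) - (1623*(1/13940) + 7424*(1/10467)) = (28*(-1/13 + 13/12))*(4/25) - (1623/13940 + 7424/10467) = (28*(157/156))*(4/25) - 1*120478501/145909980 = (1099/39)*(4/25) - 120478501/145909980 = 4396/975 - 120478501/145909980 = 34930248907/9484148700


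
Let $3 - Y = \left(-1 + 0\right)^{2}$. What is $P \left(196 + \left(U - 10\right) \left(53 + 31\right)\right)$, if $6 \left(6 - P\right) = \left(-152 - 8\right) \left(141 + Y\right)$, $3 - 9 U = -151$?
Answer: $\frac{27270040}{9} \approx 3.03 \cdot 10^{6}$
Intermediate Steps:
$U = \frac{154}{9}$ ($U = \frac{1}{3} - - \frac{151}{9} = \frac{1}{3} + \frac{151}{9} = \frac{154}{9} \approx 17.111$)
$Y = 2$ ($Y = 3 - \left(-1 + 0\right)^{2} = 3 - \left(-1\right)^{2} = 3 - 1 = 2$)
$P = \frac{11458}{3}$ ($P = 6 - \frac{\left(-152 - 8\right) \left(141 + 2\right)}{6} = 6 - \frac{\left(-160\right) 143}{6} = 6 - - \frac{11440}{3} = 6 + \frac{11440}{3} = \frac{11458}{3} \approx 3819.3$)
$P \left(196 + \left(U - 10\right) \left(53 + 31\right)\right) = \frac{11458 \left(196 + \left(\frac{154}{9} - 10\right) \left(53 + 31\right)\right)}{3} = \frac{11458 \left(196 + \frac{64}{9} \cdot 84\right)}{3} = \frac{11458 \left(196 + \frac{1792}{3}\right)}{3} = \frac{11458}{3} \cdot \frac{2380}{3} = \frac{27270040}{9}$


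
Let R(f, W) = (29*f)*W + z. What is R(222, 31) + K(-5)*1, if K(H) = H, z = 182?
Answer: 199755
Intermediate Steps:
R(f, W) = 182 + 29*W*f (R(f, W) = (29*f)*W + 182 = 29*W*f + 182 = 182 + 29*W*f)
R(222, 31) + K(-5)*1 = (182 + 29*31*222) - 5*1 = (182 + 199578) - 5 = 199760 - 5 = 199755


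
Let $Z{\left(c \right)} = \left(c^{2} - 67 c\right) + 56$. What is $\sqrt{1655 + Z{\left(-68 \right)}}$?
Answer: $\sqrt{10891} \approx 104.36$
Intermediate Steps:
$Z{\left(c \right)} = 56 + c^{2} - 67 c$
$\sqrt{1655 + Z{\left(-68 \right)}} = \sqrt{1655 + \left(56 + \left(-68\right)^{2} - -4556\right)} = \sqrt{1655 + \left(56 + 4624 + 4556\right)} = \sqrt{1655 + 9236} = \sqrt{10891}$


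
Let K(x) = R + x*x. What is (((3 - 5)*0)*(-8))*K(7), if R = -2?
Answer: 0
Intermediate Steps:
K(x) = -2 + x**2 (K(x) = -2 + x*x = -2 + x**2)
(((3 - 5)*0)*(-8))*K(7) = (((3 - 5)*0)*(-8))*(-2 + 7**2) = (-2*0*(-8))*(-2 + 49) = (0*(-8))*47 = 0*47 = 0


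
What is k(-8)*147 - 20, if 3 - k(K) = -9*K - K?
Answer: -11339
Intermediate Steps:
k(K) = 3 + 10*K (k(K) = 3 - (-9*K - K) = 3 - (-10)*K = 3 + 10*K)
k(-8)*147 - 20 = (3 + 10*(-8))*147 - 20 = (3 - 80)*147 - 20 = -77*147 - 20 = -11319 - 20 = -11339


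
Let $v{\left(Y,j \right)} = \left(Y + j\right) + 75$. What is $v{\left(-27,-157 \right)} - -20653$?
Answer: $20544$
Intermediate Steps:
$v{\left(Y,j \right)} = 75 + Y + j$
$v{\left(-27,-157 \right)} - -20653 = \left(75 - 27 - 157\right) - -20653 = -109 + 20653 = 20544$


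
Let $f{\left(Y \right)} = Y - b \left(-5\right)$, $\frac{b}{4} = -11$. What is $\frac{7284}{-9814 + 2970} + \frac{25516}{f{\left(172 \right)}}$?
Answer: $- \frac{10936321}{20532} \approx -532.65$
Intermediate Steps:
$b = -44$ ($b = 4 \left(-11\right) = -44$)
$f{\left(Y \right)} = -220 + Y$ ($f{\left(Y \right)} = Y - \left(-44\right) \left(-5\right) = Y - 220 = -220 + Y$)
$\frac{7284}{-9814 + 2970} + \frac{25516}{f{\left(172 \right)}} = \frac{7284}{-9814 + 2970} + \frac{25516}{-220 + 172} = \frac{7284}{-6844} + \frac{25516}{-48} = 7284 \left(- \frac{1}{6844}\right) + 25516 \left(- \frac{1}{48}\right) = - \frac{1821}{1711} - \frac{6379}{12} = - \frac{10936321}{20532}$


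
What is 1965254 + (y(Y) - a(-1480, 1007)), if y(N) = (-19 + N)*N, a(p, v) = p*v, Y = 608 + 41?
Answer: 3864484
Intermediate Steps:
Y = 649
y(N) = N*(-19 + N)
1965254 + (y(Y) - a(-1480, 1007)) = 1965254 + (649*(-19 + 649) - (-1480)*1007) = 1965254 + (649*630 - 1*(-1490360)) = 1965254 + (408870 + 1490360) = 1965254 + 1899230 = 3864484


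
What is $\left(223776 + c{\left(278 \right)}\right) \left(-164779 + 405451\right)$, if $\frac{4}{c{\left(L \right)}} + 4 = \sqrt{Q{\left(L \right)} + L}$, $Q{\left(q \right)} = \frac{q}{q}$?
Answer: $\frac{14164294245888}{263} + \frac{2888064 \sqrt{31}}{263} \approx 5.3857 \cdot 10^{10}$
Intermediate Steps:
$Q{\left(q \right)} = 1$
$c{\left(L \right)} = \frac{4}{-4 + \sqrt{1 + L}}$
$\left(223776 + c{\left(278 \right)}\right) \left(-164779 + 405451\right) = \left(223776 + \frac{4}{-4 + \sqrt{1 + 278}}\right) \left(-164779 + 405451\right) = \left(223776 + \frac{4}{-4 + \sqrt{279}}\right) 240672 = \left(223776 + \frac{4}{-4 + 3 \sqrt{31}}\right) 240672 = 53856617472 + \frac{962688}{-4 + 3 \sqrt{31}}$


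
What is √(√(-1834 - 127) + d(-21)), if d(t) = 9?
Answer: √(9 + I*√1961) ≈ 5.2052 + 4.2537*I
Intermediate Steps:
√(√(-1834 - 127) + d(-21)) = √(√(-1834 - 127) + 9) = √(√(-1961) + 9) = √(I*√1961 + 9) = √(9 + I*√1961)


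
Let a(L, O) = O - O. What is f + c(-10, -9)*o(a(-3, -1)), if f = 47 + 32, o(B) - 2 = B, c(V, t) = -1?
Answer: 77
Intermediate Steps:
a(L, O) = 0
o(B) = 2 + B
f = 79
f + c(-10, -9)*o(a(-3, -1)) = 79 - (2 + 0) = 79 - 1*2 = 79 - 2 = 77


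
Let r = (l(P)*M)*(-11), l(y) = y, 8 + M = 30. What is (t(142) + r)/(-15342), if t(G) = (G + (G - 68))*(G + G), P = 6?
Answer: -9982/2557 ≈ -3.9038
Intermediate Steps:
M = 22 (M = -8 + 30 = 22)
t(G) = 2*G*(-68 + 2*G) (t(G) = (G + (-68 + G))*(2*G) = (-68 + 2*G)*(2*G) = 2*G*(-68 + 2*G))
r = -1452 (r = (6*22)*(-11) = 132*(-11) = -1452)
(t(142) + r)/(-15342) = (4*142*(-34 + 142) - 1452)/(-15342) = (4*142*108 - 1452)*(-1/15342) = (61344 - 1452)*(-1/15342) = 59892*(-1/15342) = -9982/2557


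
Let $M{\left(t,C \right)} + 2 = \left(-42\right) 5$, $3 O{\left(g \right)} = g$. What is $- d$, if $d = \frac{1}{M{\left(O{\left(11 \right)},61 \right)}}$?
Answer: $\frac{1}{212} \approx 0.004717$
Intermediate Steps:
$O{\left(g \right)} = \frac{g}{3}$
$M{\left(t,C \right)} = -212$ ($M{\left(t,C \right)} = -2 - 210 = -212$)
$d = - \frac{1}{212}$ ($d = \frac{1}{-212} = - \frac{1}{212} \approx -0.004717$)
$- d = \left(-1\right) \left(- \frac{1}{212}\right) = \frac{1}{212}$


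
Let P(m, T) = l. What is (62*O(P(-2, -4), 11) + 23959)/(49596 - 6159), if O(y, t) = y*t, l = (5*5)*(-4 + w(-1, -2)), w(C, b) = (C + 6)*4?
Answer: 296759/43437 ≈ 6.8319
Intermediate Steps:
w(C, b) = 24 + 4*C (w(C, b) = (6 + C)*4 = 24 + 4*C)
l = 400 (l = (5*5)*(-4 + (24 + 4*(-1))) = 25*(-4 + (24 - 4)) = 25*(-4 + 20) = 25*16 = 400)
P(m, T) = 400
O(y, t) = t*y
(62*O(P(-2, -4), 11) + 23959)/(49596 - 6159) = (62*(11*400) + 23959)/(49596 - 6159) = (62*4400 + 23959)/43437 = (272800 + 23959)*(1/43437) = 296759*(1/43437) = 296759/43437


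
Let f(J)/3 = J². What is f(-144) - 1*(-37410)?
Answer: 99618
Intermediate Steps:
f(J) = 3*J²
f(-144) - 1*(-37410) = 3*(-144)² - 1*(-37410) = 3*20736 + 37410 = 62208 + 37410 = 99618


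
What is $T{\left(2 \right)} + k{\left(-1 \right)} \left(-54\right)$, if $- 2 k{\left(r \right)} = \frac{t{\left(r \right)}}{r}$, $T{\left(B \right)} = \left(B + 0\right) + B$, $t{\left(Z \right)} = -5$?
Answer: $139$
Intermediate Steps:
$T{\left(B \right)} = 2 B$ ($T{\left(B \right)} = B + B = 2 B$)
$k{\left(r \right)} = \frac{5}{2 r}$ ($k{\left(r \right)} = - \frac{\left(-5\right) \frac{1}{r}}{2} = \frac{5}{2 r}$)
$T{\left(2 \right)} + k{\left(-1 \right)} \left(-54\right) = 2 \cdot 2 + \frac{5}{2 \left(-1\right)} \left(-54\right) = 4 + \frac{5}{2} \left(-1\right) \left(-54\right) = 4 - -135 = 4 + 135 = 139$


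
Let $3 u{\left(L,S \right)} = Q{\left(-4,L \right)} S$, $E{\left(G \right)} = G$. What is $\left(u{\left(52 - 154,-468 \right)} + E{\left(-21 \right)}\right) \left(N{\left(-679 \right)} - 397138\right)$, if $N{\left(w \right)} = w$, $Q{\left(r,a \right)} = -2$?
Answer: $-115764747$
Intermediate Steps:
$u{\left(L,S \right)} = - \frac{2 S}{3}$ ($u{\left(L,S \right)} = \frac{\left(-2\right) S}{3} = - \frac{2 S}{3}$)
$\left(u{\left(52 - 154,-468 \right)} + E{\left(-21 \right)}\right) \left(N{\left(-679 \right)} - 397138\right) = \left(\left(- \frac{2}{3}\right) \left(-468\right) - 21\right) \left(-679 - 397138\right) = \left(312 - 21\right) \left(-397817\right) = 291 \left(-397817\right) = -115764747$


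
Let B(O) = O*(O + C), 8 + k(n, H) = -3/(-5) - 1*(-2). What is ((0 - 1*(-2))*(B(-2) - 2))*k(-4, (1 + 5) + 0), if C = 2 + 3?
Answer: 432/5 ≈ 86.400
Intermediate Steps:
k(n, H) = -27/5 (k(n, H) = -8 + (-3/(-5) - 1*(-2)) = -8 + (-3*(-1/5) + 2) = -8 + (3/5 + 2) = -8 + 13/5 = -27/5)
C = 5
B(O) = O*(5 + O) (B(O) = O*(O + 5) = O*(5 + O))
((0 - 1*(-2))*(B(-2) - 2))*k(-4, (1 + 5) + 0) = ((0 - 1*(-2))*(-2*(5 - 2) - 2))*(-27/5) = ((0 + 2)*(-2*3 - 2))*(-27/5) = (2*(-6 - 2))*(-27/5) = (2*(-8))*(-27/5) = -16*(-27/5) = 432/5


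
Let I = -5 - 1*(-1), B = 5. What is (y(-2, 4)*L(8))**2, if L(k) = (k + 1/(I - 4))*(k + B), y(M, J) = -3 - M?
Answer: 670761/64 ≈ 10481.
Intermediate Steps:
I = -4 (I = -5 + 1 = -4)
L(k) = (5 + k)*(-1/8 + k) (L(k) = (k + 1/(-4 - 4))*(k + 5) = (k + 1/(-8))*(5 + k) = (k - 1/8)*(5 + k) = (-1/8 + k)*(5 + k) = (5 + k)*(-1/8 + k))
(y(-2, 4)*L(8))**2 = ((-3 - 1*(-2))*(-5/8 + 8**2 + (39/8)*8))**2 = ((-3 + 2)*(-5/8 + 64 + 39))**2 = (-1*819/8)**2 = (-819/8)**2 = 670761/64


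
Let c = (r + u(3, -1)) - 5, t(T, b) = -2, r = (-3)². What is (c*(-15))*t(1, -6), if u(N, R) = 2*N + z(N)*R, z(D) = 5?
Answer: 150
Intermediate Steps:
r = 9
u(N, R) = 2*N + 5*R
c = 5 (c = (9 + (2*3 + 5*(-1))) - 5 = (9 + (6 - 5)) - 5 = (9 + 1) - 5 = 10 - 5 = 5)
(c*(-15))*t(1, -6) = (5*(-15))*(-2) = -75*(-2) = 150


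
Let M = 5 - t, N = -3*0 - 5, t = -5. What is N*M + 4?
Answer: -46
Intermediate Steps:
N = -5 (N = 0 - 5 = -5)
M = 10 (M = 5 - 1*(-5) = 5 + 5 = 10)
N*M + 4 = -5*10 + 4 = -50 + 4 = -46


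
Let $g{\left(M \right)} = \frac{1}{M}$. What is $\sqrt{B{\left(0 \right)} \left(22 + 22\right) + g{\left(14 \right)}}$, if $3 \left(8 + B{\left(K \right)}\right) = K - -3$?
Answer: $\frac{3 i \sqrt{6706}}{14} \approx 17.548 i$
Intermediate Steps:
$B{\left(K \right)} = -7 + \frac{K}{3}$ ($B{\left(K \right)} = -8 + \frac{K - -3}{3} = -8 + \frac{K + 3}{3} = -8 + \frac{3 + K}{3} = -8 + \left(1 + \frac{K}{3}\right) = -7 + \frac{K}{3}$)
$\sqrt{B{\left(0 \right)} \left(22 + 22\right) + g{\left(14 \right)}} = \sqrt{\left(-7 + \frac{1}{3} \cdot 0\right) \left(22 + 22\right) + \frac{1}{14}} = \sqrt{\left(-7 + 0\right) 44 + \frac{1}{14}} = \sqrt{\left(-7\right) 44 + \frac{1}{14}} = \sqrt{-308 + \frac{1}{14}} = \sqrt{- \frac{4311}{14}} = \frac{3 i \sqrt{6706}}{14}$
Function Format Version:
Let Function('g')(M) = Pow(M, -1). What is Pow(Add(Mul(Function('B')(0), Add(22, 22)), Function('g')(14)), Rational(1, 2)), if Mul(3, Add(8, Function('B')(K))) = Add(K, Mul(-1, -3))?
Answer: Mul(Rational(3, 14), I, Pow(6706, Rational(1, 2))) ≈ Mul(17.548, I)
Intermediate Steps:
Function('B')(K) = Add(-7, Mul(Rational(1, 3), K)) (Function('B')(K) = Add(-8, Mul(Rational(1, 3), Add(K, Mul(-1, -3)))) = Add(-8, Mul(Rational(1, 3), Add(K, 3))) = Add(-8, Mul(Rational(1, 3), Add(3, K))) = Add(-8, Add(1, Mul(Rational(1, 3), K))) = Add(-7, Mul(Rational(1, 3), K)))
Pow(Add(Mul(Function('B')(0), Add(22, 22)), Function('g')(14)), Rational(1, 2)) = Pow(Add(Mul(Add(-7, Mul(Rational(1, 3), 0)), Add(22, 22)), Pow(14, -1)), Rational(1, 2)) = Pow(Add(Mul(Add(-7, 0), 44), Rational(1, 14)), Rational(1, 2)) = Pow(Add(Mul(-7, 44), Rational(1, 14)), Rational(1, 2)) = Pow(Add(-308, Rational(1, 14)), Rational(1, 2)) = Pow(Rational(-4311, 14), Rational(1, 2)) = Mul(Rational(3, 14), I, Pow(6706, Rational(1, 2)))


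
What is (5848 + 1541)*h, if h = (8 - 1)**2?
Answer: 362061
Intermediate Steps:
h = 49 (h = 7**2 = 49)
(5848 + 1541)*h = (5848 + 1541)*49 = 7389*49 = 362061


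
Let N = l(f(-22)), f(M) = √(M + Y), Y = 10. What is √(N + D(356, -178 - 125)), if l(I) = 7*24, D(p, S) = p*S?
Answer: 10*I*√1077 ≈ 328.18*I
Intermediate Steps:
f(M) = √(10 + M) (f(M) = √(M + 10) = √(10 + M))
D(p, S) = S*p
l(I) = 168
N = 168
√(N + D(356, -178 - 125)) = √(168 + (-178 - 125)*356) = √(168 - 303*356) = √(168 - 107868) = √(-107700) = 10*I*√1077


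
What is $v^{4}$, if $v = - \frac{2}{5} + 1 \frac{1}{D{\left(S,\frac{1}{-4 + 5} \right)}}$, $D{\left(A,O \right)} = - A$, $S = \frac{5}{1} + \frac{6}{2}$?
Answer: $\frac{194481}{2560000} \approx 0.075969$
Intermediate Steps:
$S = 8$ ($S = 5 \cdot 1 + 6 \cdot \frac{1}{2} = 5 + 3 = 8$)
$v = - \frac{21}{40}$ ($v = - \frac{2}{5} + 1 \frac{1}{\left(-1\right) 8} = \left(-2\right) \frac{1}{5} + 1 \frac{1}{-8} = - \frac{2}{5} + 1 \left(- \frac{1}{8}\right) = - \frac{2}{5} - \frac{1}{8} = - \frac{21}{40} \approx -0.525$)
$v^{4} = \left(- \frac{21}{40}\right)^{4} = \frac{194481}{2560000}$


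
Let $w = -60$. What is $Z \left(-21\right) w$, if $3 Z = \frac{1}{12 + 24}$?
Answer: $\frac{35}{3} \approx 11.667$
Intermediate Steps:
$Z = \frac{1}{108}$ ($Z = \frac{1}{3 \left(12 + 24\right)} = \frac{1}{3 \cdot 36} = \frac{1}{3} \cdot \frac{1}{36} = \frac{1}{108} \approx 0.0092593$)
$Z \left(-21\right) w = \frac{1}{108} \left(-21\right) \left(-60\right) = \left(- \frac{7}{36}\right) \left(-60\right) = \frac{35}{3}$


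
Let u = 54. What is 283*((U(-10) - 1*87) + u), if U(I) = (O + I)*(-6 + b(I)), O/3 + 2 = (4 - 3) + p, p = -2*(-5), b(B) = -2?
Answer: -47827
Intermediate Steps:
p = 10
O = 27 (O = -6 + 3*((4 - 3) + 10) = -6 + 3*(1 + 10) = -6 + 3*11 = -6 + 33 = 27)
U(I) = -216 - 8*I (U(I) = (27 + I)*(-6 - 2) = (27 + I)*(-8) = -216 - 8*I)
283*((U(-10) - 1*87) + u) = 283*(((-216 - 8*(-10)) - 1*87) + 54) = 283*(((-216 + 80) - 87) + 54) = 283*((-136 - 87) + 54) = 283*(-223 + 54) = 283*(-169) = -47827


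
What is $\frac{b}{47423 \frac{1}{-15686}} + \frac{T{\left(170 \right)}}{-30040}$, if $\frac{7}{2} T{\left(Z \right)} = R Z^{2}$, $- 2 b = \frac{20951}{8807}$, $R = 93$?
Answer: $- \frac{55262657933884}{2195608975777} \approx -25.17$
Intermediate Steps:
$b = - \frac{20951}{17614}$ ($b = - \frac{20951 \cdot \frac{1}{8807}}{2} = \left(- \frac{1}{2}\right) \frac{20951}{8807} = - \frac{20951}{17614} \approx -1.1895$)
$T{\left(Z \right)} = \frac{186 Z^{2}}{7}$ ($T{\left(Z \right)} = \frac{2 \cdot 93 Z^{2}}{7} = \frac{186 Z^{2}}{7}$)
$\frac{b}{47423 \frac{1}{-15686}} + \frac{T{\left(170 \right)}}{-30040} = - \frac{20951}{17614 \frac{47423}{-15686}} + \frac{\frac{186}{7} \cdot 170^{2}}{-30040} = - \frac{20951}{17614 \cdot 47423 \left(- \frac{1}{15686}\right)} + \frac{186}{7} \cdot 28900 \left(- \frac{1}{30040}\right) = - \frac{20951}{17614 \left(- \frac{47423}{15686}\right)} + \frac{5375400}{7} \left(- \frac{1}{30040}\right) = \left(- \frac{20951}{17614}\right) \left(- \frac{15686}{47423}\right) - \frac{134385}{5257} = \frac{164318693}{417654361} - \frac{134385}{5257} = - \frac{55262657933884}{2195608975777}$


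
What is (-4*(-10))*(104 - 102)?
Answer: 80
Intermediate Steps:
(-4*(-10))*(104 - 102) = 40*2 = 80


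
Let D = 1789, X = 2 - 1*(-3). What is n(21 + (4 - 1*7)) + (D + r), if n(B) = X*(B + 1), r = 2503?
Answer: 4387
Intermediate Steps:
X = 5 (X = 2 + 3 = 5)
n(B) = 5 + 5*B (n(B) = 5*(B + 1) = 5*(1 + B) = 5 + 5*B)
n(21 + (4 - 1*7)) + (D + r) = (5 + 5*(21 + (4 - 1*7))) + (1789 + 2503) = (5 + 5*(21 + (4 - 7))) + 4292 = (5 + 5*(21 - 3)) + 4292 = (5 + 5*18) + 4292 = (5 + 90) + 4292 = 95 + 4292 = 4387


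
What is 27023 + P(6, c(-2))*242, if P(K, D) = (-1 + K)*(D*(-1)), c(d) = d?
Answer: 29443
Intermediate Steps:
P(K, D) = -D*(-1 + K) (P(K, D) = (-1 + K)*(-D) = -D*(-1 + K))
27023 + P(6, c(-2))*242 = 27023 - 2*(1 - 1*6)*242 = 27023 - 2*(1 - 6)*242 = 27023 - 2*(-5)*242 = 27023 + 10*242 = 27023 + 2420 = 29443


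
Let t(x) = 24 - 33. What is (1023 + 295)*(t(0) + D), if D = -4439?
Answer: -5862464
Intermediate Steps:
t(x) = -9
(1023 + 295)*(t(0) + D) = (1023 + 295)*(-9 - 4439) = 1318*(-4448) = -5862464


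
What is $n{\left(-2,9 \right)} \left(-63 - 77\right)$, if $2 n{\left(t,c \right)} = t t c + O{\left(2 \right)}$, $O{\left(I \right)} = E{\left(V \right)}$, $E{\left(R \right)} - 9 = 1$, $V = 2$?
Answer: $-3220$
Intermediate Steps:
$E{\left(R \right)} = 10$ ($E{\left(R \right)} = 9 + 1 = 10$)
$O{\left(I \right)} = 10$
$n{\left(t,c \right)} = 5 + \frac{c t^{2}}{2}$ ($n{\left(t,c \right)} = \frac{t t c + 10}{2} = \frac{t^{2} c + 10}{2} = \frac{c t^{2} + 10}{2} = \frac{10 + c t^{2}}{2} = 5 + \frac{c t^{2}}{2}$)
$n{\left(-2,9 \right)} \left(-63 - 77\right) = \left(5 + \frac{1}{2} \cdot 9 \left(-2\right)^{2}\right) \left(-63 - 77\right) = \left(5 + \frac{1}{2} \cdot 9 \cdot 4\right) \left(-140\right) = \left(5 + 18\right) \left(-140\right) = 23 \left(-140\right) = -3220$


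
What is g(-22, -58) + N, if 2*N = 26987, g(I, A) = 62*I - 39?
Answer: 24181/2 ≈ 12091.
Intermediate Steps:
g(I, A) = -39 + 62*I
N = 26987/2 (N = (1/2)*26987 = 26987/2 ≈ 13494.)
g(-22, -58) + N = (-39 + 62*(-22)) + 26987/2 = (-39 - 1364) + 26987/2 = -1403 + 26987/2 = 24181/2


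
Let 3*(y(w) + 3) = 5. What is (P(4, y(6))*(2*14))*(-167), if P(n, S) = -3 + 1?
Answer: 9352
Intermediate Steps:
y(w) = -4/3 (y(w) = -3 + (⅓)*5 = -3 + 5/3 = -4/3)
P(n, S) = -2
(P(4, y(6))*(2*14))*(-167) = -4*14*(-167) = -2*28*(-167) = -56*(-167) = 9352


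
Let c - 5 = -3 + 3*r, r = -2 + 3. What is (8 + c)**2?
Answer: 169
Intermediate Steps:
r = 1
c = 5 (c = 5 + (-3 + 3*1) = 5 + (-3 + 3) = 5 + 0 = 5)
(8 + c)**2 = (8 + 5)**2 = 13**2 = 169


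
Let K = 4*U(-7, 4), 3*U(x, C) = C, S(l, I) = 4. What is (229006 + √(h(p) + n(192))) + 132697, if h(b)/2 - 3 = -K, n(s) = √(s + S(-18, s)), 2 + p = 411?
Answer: 361703 + 2*√21/3 ≈ 3.6171e+5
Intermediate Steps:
p = 409 (p = -2 + 411 = 409)
U(x, C) = C/3
K = 16/3 (K = 4*((⅓)*4) = 4*(4/3) = 16/3 ≈ 5.3333)
n(s) = √(4 + s) (n(s) = √(s + 4) = √(4 + s))
h(b) = -14/3 (h(b) = 6 + 2*(-1*16/3) = 6 + 2*(-16/3) = 6 - 32/3 = -14/3)
(229006 + √(h(p) + n(192))) + 132697 = (229006 + √(-14/3 + √(4 + 192))) + 132697 = (229006 + √(-14/3 + √196)) + 132697 = (229006 + √(-14/3 + 14)) + 132697 = (229006 + √(28/3)) + 132697 = (229006 + 2*√21/3) + 132697 = 361703 + 2*√21/3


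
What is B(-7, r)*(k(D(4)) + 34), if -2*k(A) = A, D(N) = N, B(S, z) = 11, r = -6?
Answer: 352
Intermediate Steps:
k(A) = -A/2
B(-7, r)*(k(D(4)) + 34) = 11*(-½*4 + 34) = 11*(-2 + 34) = 11*32 = 352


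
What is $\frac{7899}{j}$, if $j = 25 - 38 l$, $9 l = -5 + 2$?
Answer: $\frac{23697}{113} \approx 209.71$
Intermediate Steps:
$l = - \frac{1}{3}$ ($l = \frac{-5 + 2}{9} = \frac{1}{9} \left(-3\right) = - \frac{1}{3} \approx -0.33333$)
$j = \frac{113}{3}$ ($j = 25 - - \frac{38}{3} = 25 + \frac{38}{3} = \frac{113}{3} \approx 37.667$)
$\frac{7899}{j} = \frac{7899}{\frac{113}{3}} = 7899 \cdot \frac{3}{113} = \frac{23697}{113}$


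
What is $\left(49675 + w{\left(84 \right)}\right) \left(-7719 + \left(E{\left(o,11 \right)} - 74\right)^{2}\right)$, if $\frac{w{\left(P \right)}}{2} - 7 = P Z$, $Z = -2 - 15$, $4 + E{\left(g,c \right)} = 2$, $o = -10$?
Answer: $-90996519$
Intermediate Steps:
$E{\left(g,c \right)} = -2$ ($E{\left(g,c \right)} = -4 + 2 = -2$)
$Z = -17$ ($Z = -2 - 15 = -17$)
$w{\left(P \right)} = 14 - 34 P$ ($w{\left(P \right)} = 14 + 2 P \left(-17\right) = 14 + 2 \left(- 17 P\right) = 14 - 34 P$)
$\left(49675 + w{\left(84 \right)}\right) \left(-7719 + \left(E{\left(o,11 \right)} - 74\right)^{2}\right) = \left(49675 + \left(14 - 2856\right)\right) \left(-7719 + \left(-2 - 74\right)^{2}\right) = \left(49675 + \left(14 - 2856\right)\right) \left(-7719 + \left(-76\right)^{2}\right) = \left(49675 - 2842\right) \left(-7719 + 5776\right) = 46833 \left(-1943\right) = -90996519$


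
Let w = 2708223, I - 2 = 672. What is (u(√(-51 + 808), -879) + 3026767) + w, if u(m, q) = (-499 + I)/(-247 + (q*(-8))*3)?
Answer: 119568806685/20849 ≈ 5.7350e+6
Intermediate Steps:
I = 674 (I = 2 + 672 = 674)
u(m, q) = 175/(-247 - 24*q) (u(m, q) = (-499 + 674)/(-247 + (q*(-8))*3) = 175/(-247 - 8*q*3) = 175/(-247 - 24*q))
(u(√(-51 + 808), -879) + 3026767) + w = (-175/(247 + 24*(-879)) + 3026767) + 2708223 = (-175/(247 - 21096) + 3026767) + 2708223 = (-175/(-20849) + 3026767) + 2708223 = (-175*(-1/20849) + 3026767) + 2708223 = (175/20849 + 3026767) + 2708223 = 63105065358/20849 + 2708223 = 119568806685/20849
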